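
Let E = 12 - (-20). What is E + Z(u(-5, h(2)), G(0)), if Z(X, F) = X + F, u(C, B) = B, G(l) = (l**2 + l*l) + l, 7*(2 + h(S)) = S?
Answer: 212/7 ≈ 30.286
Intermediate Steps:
h(S) = -2 + S/7
G(l) = l + 2*l**2 (G(l) = (l**2 + l**2) + l = 2*l**2 + l = l + 2*l**2)
E = 32 (E = 12 - 10*(-2) = 12 + 20 = 32)
Z(X, F) = F + X
E + Z(u(-5, h(2)), G(0)) = 32 + (0*(1 + 2*0) + (-2 + (1/7)*2)) = 32 + (0*(1 + 0) + (-2 + 2/7)) = 32 + (0*1 - 12/7) = 32 + (0 - 12/7) = 32 - 12/7 = 212/7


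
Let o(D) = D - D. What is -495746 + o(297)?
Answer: -495746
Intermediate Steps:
o(D) = 0
-495746 + o(297) = -495746 + 0 = -495746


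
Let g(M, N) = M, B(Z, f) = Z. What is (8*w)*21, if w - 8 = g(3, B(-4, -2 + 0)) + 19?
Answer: 5040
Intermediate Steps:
w = 30 (w = 8 + (3 + 19) = 8 + 22 = 30)
(8*w)*21 = (8*30)*21 = 240*21 = 5040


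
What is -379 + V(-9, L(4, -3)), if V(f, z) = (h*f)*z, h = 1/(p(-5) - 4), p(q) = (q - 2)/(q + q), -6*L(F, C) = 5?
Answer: -4194/11 ≈ -381.27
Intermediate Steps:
L(F, C) = -⅚ (L(F, C) = -⅙*5 = -⅚)
p(q) = (-2 + q)/(2*q) (p(q) = (-2 + q)/((2*q)) = (-2 + q)*(1/(2*q)) = (-2 + q)/(2*q))
h = -10/33 (h = 1/((½)*(-2 - 5)/(-5) - 4) = 1/((½)*(-⅕)*(-7) - 4) = 1/(7/10 - 4) = 1/(-33/10) = -10/33 ≈ -0.30303)
V(f, z) = -10*f*z/33 (V(f, z) = (-10*f/33)*z = -10*f*z/33)
-379 + V(-9, L(4, -3)) = -379 - 10/33*(-9)*(-⅚) = -379 - 25/11 = -4194/11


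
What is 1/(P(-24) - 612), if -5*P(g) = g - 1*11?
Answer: -1/605 ≈ -0.0016529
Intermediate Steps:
P(g) = 11/5 - g/5 (P(g) = -(g - 1*11)/5 = -(g - 11)/5 = -(-11 + g)/5 = 11/5 - g/5)
1/(P(-24) - 612) = 1/((11/5 - ⅕*(-24)) - 612) = 1/((11/5 + 24/5) - 612) = 1/(7 - 612) = 1/(-605) = -1/605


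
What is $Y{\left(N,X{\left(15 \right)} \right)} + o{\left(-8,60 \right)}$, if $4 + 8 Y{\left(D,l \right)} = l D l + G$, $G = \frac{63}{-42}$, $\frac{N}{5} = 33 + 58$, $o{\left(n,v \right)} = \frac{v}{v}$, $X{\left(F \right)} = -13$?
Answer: $\frac{153795}{16} \approx 9612.2$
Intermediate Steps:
$o{\left(n,v \right)} = 1$
$N = 455$ ($N = 5 \left(33 + 58\right) = 5 \cdot 91 = 455$)
$G = - \frac{3}{2}$ ($G = 63 \left(- \frac{1}{42}\right) = - \frac{3}{2} \approx -1.5$)
$Y{\left(D,l \right)} = - \frac{11}{16} + \frac{D l^{2}}{8}$ ($Y{\left(D,l \right)} = - \frac{1}{2} + \frac{l D l - \frac{3}{2}}{8} = - \frac{1}{2} + \frac{D l l - \frac{3}{2}}{8} = - \frac{1}{2} + \frac{D l^{2} - \frac{3}{2}}{8} = - \frac{1}{2} + \frac{- \frac{3}{2} + D l^{2}}{8} = - \frac{1}{2} + \left(- \frac{3}{16} + \frac{D l^{2}}{8}\right) = - \frac{11}{16} + \frac{D l^{2}}{8}$)
$Y{\left(N,X{\left(15 \right)} \right)} + o{\left(-8,60 \right)} = \left(- \frac{11}{16} + \frac{1}{8} \cdot 455 \left(-13\right)^{2}\right) + 1 = \left(- \frac{11}{16} + \frac{1}{8} \cdot 455 \cdot 169\right) + 1 = \left(- \frac{11}{16} + \frac{76895}{8}\right) + 1 = \frac{153779}{16} + 1 = \frac{153795}{16}$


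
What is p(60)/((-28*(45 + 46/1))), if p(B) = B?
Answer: -15/637 ≈ -0.023548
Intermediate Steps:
p(60)/((-28*(45 + 46/1))) = 60/((-28*(45 + 46/1))) = 60/((-28*(45 + 46*1))) = 60/((-28*(45 + 46))) = 60/((-28*91)) = 60/(-2548) = 60*(-1/2548) = -15/637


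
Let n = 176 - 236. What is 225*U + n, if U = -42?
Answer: -9510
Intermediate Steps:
n = -60
225*U + n = 225*(-42) - 60 = -9450 - 60 = -9510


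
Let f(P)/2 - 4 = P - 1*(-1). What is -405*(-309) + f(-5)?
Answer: 125145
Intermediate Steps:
f(P) = 10 + 2*P (f(P) = 8 + 2*(P - 1*(-1)) = 8 + 2*(P + 1) = 8 + 2*(1 + P) = 8 + (2 + 2*P) = 10 + 2*P)
-405*(-309) + f(-5) = -405*(-309) + (10 + 2*(-5)) = 125145 + (10 - 10) = 125145 + 0 = 125145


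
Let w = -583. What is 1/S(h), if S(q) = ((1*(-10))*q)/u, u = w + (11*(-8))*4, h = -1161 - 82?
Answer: -17/226 ≈ -0.075221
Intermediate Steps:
h = -1243
u = -935 (u = -583 + (11*(-8))*4 = -583 - 88*4 = -583 - 352 = -935)
S(q) = 2*q/187 (S(q) = ((1*(-10))*q)/(-935) = -10*q*(-1/935) = 2*q/187)
1/S(h) = 1/((2/187)*(-1243)) = 1/(-226/17) = -17/226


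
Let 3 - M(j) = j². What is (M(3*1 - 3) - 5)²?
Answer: 4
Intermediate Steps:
M(j) = 3 - j²
(M(3*1 - 3) - 5)² = ((3 - (3*1 - 3)²) - 5)² = ((3 - (3 - 3)²) - 5)² = ((3 - 1*0²) - 5)² = ((3 - 1*0) - 5)² = ((3 + 0) - 5)² = (3 - 5)² = (-2)² = 4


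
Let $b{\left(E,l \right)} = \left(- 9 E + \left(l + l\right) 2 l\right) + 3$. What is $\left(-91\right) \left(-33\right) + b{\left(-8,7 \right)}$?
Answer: $3274$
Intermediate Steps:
$b{\left(E,l \right)} = 3 - 9 E + 4 l^{2}$ ($b{\left(E,l \right)} = \left(- 9 E + 2 l 2 l\right) + 3 = \left(- 9 E + 4 l l\right) + 3 = \left(- 9 E + 4 l^{2}\right) + 3 = 3 - 9 E + 4 l^{2}$)
$\left(-91\right) \left(-33\right) + b{\left(-8,7 \right)} = \left(-91\right) \left(-33\right) + \left(3 - -72 + 4 \cdot 7^{2}\right) = 3003 + \left(3 + 72 + 4 \cdot 49\right) = 3003 + \left(3 + 72 + 196\right) = 3003 + 271 = 3274$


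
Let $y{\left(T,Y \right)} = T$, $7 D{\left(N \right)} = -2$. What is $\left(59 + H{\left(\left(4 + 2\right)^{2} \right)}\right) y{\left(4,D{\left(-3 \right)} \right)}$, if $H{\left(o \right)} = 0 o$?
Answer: $236$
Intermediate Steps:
$D{\left(N \right)} = - \frac{2}{7}$ ($D{\left(N \right)} = \frac{1}{7} \left(-2\right) = - \frac{2}{7}$)
$H{\left(o \right)} = 0$
$\left(59 + H{\left(\left(4 + 2\right)^{2} \right)}\right) y{\left(4,D{\left(-3 \right)} \right)} = \left(59 + 0\right) 4 = 59 \cdot 4 = 236$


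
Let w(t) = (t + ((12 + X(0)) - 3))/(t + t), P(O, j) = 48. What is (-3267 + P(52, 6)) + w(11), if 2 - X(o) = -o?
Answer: -3218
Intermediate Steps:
X(o) = 2 + o (X(o) = 2 - (-1)*o = 2 + o)
w(t) = (11 + t)/(2*t) (w(t) = (t + ((12 + (2 + 0)) - 3))/(t + t) = (t + ((12 + 2) - 3))/((2*t)) = (t + (14 - 3))*(1/(2*t)) = (t + 11)*(1/(2*t)) = (11 + t)*(1/(2*t)) = (11 + t)/(2*t))
(-3267 + P(52, 6)) + w(11) = (-3267 + 48) + (½)*(11 + 11)/11 = -3219 + (½)*(1/11)*22 = -3219 + 1 = -3218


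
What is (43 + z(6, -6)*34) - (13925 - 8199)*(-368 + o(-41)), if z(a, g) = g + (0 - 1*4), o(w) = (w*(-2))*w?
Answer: 21357683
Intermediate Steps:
o(w) = -2*w² (o(w) = (-2*w)*w = -2*w²)
z(a, g) = -4 + g (z(a, g) = g + (0 - 4) = g - 4 = -4 + g)
(43 + z(6, -6)*34) - (13925 - 8199)*(-368 + o(-41)) = (43 + (-4 - 6)*34) - (13925 - 8199)*(-368 - 2*(-41)²) = (43 - 10*34) - 5726*(-368 - 2*1681) = (43 - 340) - 5726*(-368 - 3362) = -297 - 5726*(-3730) = -297 - 1*(-21357980) = -297 + 21357980 = 21357683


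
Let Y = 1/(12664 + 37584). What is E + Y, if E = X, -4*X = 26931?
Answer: -338307221/50248 ≈ -6732.8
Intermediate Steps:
X = -26931/4 (X = -¼*26931 = -26931/4 ≈ -6732.8)
E = -26931/4 ≈ -6732.8
Y = 1/50248 ≈ 1.9901e-5
E + Y = -26931/4 + 1/50248 = -338307221/50248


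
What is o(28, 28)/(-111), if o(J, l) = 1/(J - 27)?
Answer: -1/111 ≈ -0.0090090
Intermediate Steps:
o(J, l) = 1/(-27 + J)
o(28, 28)/(-111) = 1/((-27 + 28)*(-111)) = -1/111/1 = 1*(-1/111) = -1/111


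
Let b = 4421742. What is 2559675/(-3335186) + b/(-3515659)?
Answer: -23746276464837/11725376677574 ≈ -2.0252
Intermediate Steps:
2559675/(-3335186) + b/(-3515659) = 2559675/(-3335186) + 4421742/(-3515659) = 2559675*(-1/3335186) + 4421742*(-1/3515659) = -2559675/3335186 - 4421742/3515659 = -23746276464837/11725376677574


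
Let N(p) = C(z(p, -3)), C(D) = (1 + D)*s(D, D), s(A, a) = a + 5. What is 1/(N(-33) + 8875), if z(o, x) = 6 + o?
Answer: 1/9447 ≈ 0.00010585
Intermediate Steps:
s(A, a) = 5 + a
C(D) = (1 + D)*(5 + D)
N(p) = (7 + p)*(11 + p) (N(p) = (1 + (6 + p))*(5 + (6 + p)) = (7 + p)*(11 + p))
1/(N(-33) + 8875) = 1/((7 - 33)*(11 - 33) + 8875) = 1/(-26*(-22) + 8875) = 1/(572 + 8875) = 1/9447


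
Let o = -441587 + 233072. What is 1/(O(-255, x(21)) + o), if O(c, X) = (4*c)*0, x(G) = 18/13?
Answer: -1/208515 ≈ -4.7958e-6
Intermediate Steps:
o = -208515
x(G) = 18/13 (x(G) = 18*(1/13) = 18/13)
O(c, X) = 0
1/(O(-255, x(21)) + o) = 1/(0 - 208515) = 1/(-208515) = -1/208515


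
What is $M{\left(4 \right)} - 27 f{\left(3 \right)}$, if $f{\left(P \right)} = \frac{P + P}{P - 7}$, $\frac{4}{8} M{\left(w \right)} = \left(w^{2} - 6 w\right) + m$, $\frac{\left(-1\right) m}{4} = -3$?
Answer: $\frac{97}{2} \approx 48.5$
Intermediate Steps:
$m = 12$ ($m = \left(-4\right) \left(-3\right) = 12$)
$M{\left(w \right)} = 24 - 12 w + 2 w^{2}$ ($M{\left(w \right)} = 2 \left(\left(w^{2} - 6 w\right) + 12\right) = 2 \left(12 + w^{2} - 6 w\right) = 24 - 12 w + 2 w^{2}$)
$f{\left(P \right)} = \frac{2 P}{-7 + P}$
$M{\left(4 \right)} - 27 f{\left(3 \right)} = \left(24 - 48 + 2 \cdot 4^{2}\right) - 27 \cdot 2 \cdot 3 \frac{1}{-7 + 3} = \left(24 - 48 + 2 \cdot 16\right) - 27 \cdot 2 \cdot 3 \frac{1}{-4} = \left(24 - 48 + 32\right) - 27 \cdot 2 \cdot 3 \left(- \frac{1}{4}\right) = 8 - - \frac{81}{2} = 8 + \frac{81}{2} = \frac{97}{2}$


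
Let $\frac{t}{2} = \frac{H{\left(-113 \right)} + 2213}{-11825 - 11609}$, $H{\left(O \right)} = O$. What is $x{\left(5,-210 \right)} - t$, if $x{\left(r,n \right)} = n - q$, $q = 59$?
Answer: $- \frac{3149773}{11717} \approx -268.82$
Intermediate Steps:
$x{\left(r,n \right)} = -59 + n$ ($x{\left(r,n \right)} = n - 59 = -59 + n$)
$t = - \frac{2100}{11717}$ ($t = 2 \frac{-113 + 2213}{-11825 - 11609} = 2 \frac{2100}{-23434} = 2 \cdot 2100 \left(- \frac{1}{23434}\right) = 2 \left(- \frac{1050}{11717}\right) = - \frac{2100}{11717} \approx -0.17923$)
$x{\left(5,-210 \right)} - t = \left(-59 - 210\right) - - \frac{2100}{11717} = -269 + \frac{2100}{11717} = - \frac{3149773}{11717}$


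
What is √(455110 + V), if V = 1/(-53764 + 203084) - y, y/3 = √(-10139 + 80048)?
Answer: √(2536835750753330 - 16722346800*√69909)/74660 ≈ 674.03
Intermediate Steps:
y = 3*√69909 (y = 3*√(-10139 + 80048) = 3*√69909 ≈ 793.21)
V = 1/149320 - 3*√69909 (V = 1/(-53764 + 203084) - 3*√69909 = 1/149320 - 3*√69909 ≈ -793.21)
√(455110 + V) = √(455110 + (1/149320 - 3*√69909)) = √(67957025201/149320 - 3*√69909)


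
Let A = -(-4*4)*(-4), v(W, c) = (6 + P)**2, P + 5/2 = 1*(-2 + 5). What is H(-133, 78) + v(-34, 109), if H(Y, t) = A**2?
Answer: 16553/4 ≈ 4138.3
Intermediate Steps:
P = 1/2 (P = -5/2 + 1*(-2 + 5) = -5/2 + 1*3 = -5/2 + 3 = 1/2 ≈ 0.50000)
v(W, c) = 169/4 (v(W, c) = (6 + 1/2)**2 = (13/2)**2 = 169/4)
A = -64 (A = -(-16)*(-4) = -1*64 = -64)
H(Y, t) = 4096 (H(Y, t) = (-64)**2 = 4096)
H(-133, 78) + v(-34, 109) = 4096 + 169/4 = 16553/4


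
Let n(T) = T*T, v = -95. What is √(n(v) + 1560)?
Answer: √10585 ≈ 102.88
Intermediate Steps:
n(T) = T²
√(n(v) + 1560) = √((-95)² + 1560) = √(9025 + 1560) = √10585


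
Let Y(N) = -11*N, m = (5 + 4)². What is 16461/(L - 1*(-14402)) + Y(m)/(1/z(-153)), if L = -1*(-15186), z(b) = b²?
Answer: -617129296911/29588 ≈ -2.0857e+7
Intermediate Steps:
m = 81 (m = 9² = 81)
L = 15186
16461/(L - 1*(-14402)) + Y(m)/(1/z(-153)) = 16461/(15186 - 1*(-14402)) + (-11*81)/(1/((-153)²)) = 16461/(15186 + 14402) - 891/(1/23409) = 16461/29588 - 891/1/23409 = 16461*(1/29588) - 891*23409 = 16461/29588 - 20857419 = -617129296911/29588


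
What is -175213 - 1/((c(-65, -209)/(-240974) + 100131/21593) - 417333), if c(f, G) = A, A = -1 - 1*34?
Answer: -380476115122859731759/2171506196047457 ≈ -1.7521e+5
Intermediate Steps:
A = -35 (A = -1 - 34 = -35)
c(f, G) = -35
-175213 - 1/((c(-65, -209)/(-240974) + 100131/21593) - 417333) = -175213 - 1/((-35/(-240974) + 100131/21593) - 417333) = -175213 - 1/((-35*(-1/240974) + 100131*(1/21593)) - 417333) = -175213 - 1/((35/240974 + 100131/21593) - 417333) = -175213 - 1/(24129723349/5203351582 - 417333) = -175213 - 1/(-2171506196047457/5203351582) = -175213 - 1*(-5203351582/2171506196047457) = -175213 + 5203351582/2171506196047457 = -380476115122859731759/2171506196047457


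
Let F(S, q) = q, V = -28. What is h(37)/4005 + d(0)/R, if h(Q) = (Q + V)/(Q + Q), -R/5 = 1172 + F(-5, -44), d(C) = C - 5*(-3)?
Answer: -16277/6190840 ≈ -0.0026292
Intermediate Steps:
d(C) = 15 + C (d(C) = C + 15 = 15 + C)
R = -5640 (R = -5*(1172 - 44) = -5*1128 = -5640)
h(Q) = (-28 + Q)/(2*Q) (h(Q) = (Q - 28)/(Q + Q) = (-28 + Q)/((2*Q)) = (-28 + Q)*(1/(2*Q)) = (-28 + Q)/(2*Q))
h(37)/4005 + d(0)/R = ((1/2)*(-28 + 37)/37)/4005 + (15 + 0)/(-5640) = ((1/2)*(1/37)*9)*(1/4005) + 15*(-1/5640) = (9/74)*(1/4005) - 1/376 = 1/32930 - 1/376 = -16277/6190840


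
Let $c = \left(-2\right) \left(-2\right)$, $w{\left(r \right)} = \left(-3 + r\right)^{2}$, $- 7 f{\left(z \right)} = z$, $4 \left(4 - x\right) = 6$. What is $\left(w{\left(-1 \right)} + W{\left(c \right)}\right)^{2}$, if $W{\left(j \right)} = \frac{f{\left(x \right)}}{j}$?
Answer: $\frac{793881}{3136} \approx 253.15$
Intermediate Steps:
$x = \frac{5}{2}$ ($x = 4 - \frac{3}{2} = \frac{5}{2} \approx 2.5$)
$f{\left(z \right)} = - \frac{z}{7}$
$c = 4$
$W{\left(j \right)} = - \frac{5}{14 j}$ ($W{\left(j \right)} = \frac{\left(- \frac{1}{7}\right) \frac{5}{2}}{j} = - \frac{5}{14 j}$)
$\left(w{\left(-1 \right)} + W{\left(c \right)}\right)^{2} = \left(\left(-3 - 1\right)^{2} - \frac{5}{14 \cdot 4}\right)^{2} = \left(\left(-4\right)^{2} - \frac{5}{56}\right)^{2} = \left(16 - \frac{5}{56}\right)^{2} = \left(\frac{891}{56}\right)^{2} = \frac{793881}{3136}$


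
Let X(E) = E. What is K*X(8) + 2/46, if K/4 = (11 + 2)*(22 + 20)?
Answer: 401857/23 ≈ 17472.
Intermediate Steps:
K = 2184 (K = 4*((11 + 2)*(22 + 20)) = 4*(13*42) = 4*546 = 2184)
K*X(8) + 2/46 = 2184*8 + 2/46 = 17472 + 2*(1/46) = 17472 + 1/23 = 401857/23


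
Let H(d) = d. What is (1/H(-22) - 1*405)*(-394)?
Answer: 1755467/11 ≈ 1.5959e+5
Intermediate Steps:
(1/H(-22) - 1*405)*(-394) = (1/(-22) - 1*405)*(-394) = (-1/22 - 405)*(-394) = -8911/22*(-394) = 1755467/11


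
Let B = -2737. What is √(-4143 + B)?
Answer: 4*I*√430 ≈ 82.946*I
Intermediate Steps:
√(-4143 + B) = √(-4143 - 2737) = √(-6880) = 4*I*√430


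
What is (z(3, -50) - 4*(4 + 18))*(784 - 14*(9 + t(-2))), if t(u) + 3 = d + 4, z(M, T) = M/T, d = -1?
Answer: -1448587/25 ≈ -57944.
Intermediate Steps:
t(u) = 0 (t(u) = -3 + (-1 + 4) = -3 + 3 = 0)
(z(3, -50) - 4*(4 + 18))*(784 - 14*(9 + t(-2))) = (3/(-50) - 4*(4 + 18))*(784 - 14*(9 + 0)) = (3*(-1/50) - 4*22)*(784 - 14*9) = (-3/50 - 88)*(784 - 126) = -4403/50*658 = -1448587/25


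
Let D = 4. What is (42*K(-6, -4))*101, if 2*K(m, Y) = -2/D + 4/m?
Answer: -4949/2 ≈ -2474.5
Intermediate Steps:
K(m, Y) = -¼ + 2/m (K(m, Y) = (-2/4 + 4/m)/2 = (-2*¼ + 4/m)/2 = (-½ + 4/m)/2 = -¼ + 2/m)
(42*K(-6, -4))*101 = (42*((¼)*(8 - 1*(-6))/(-6)))*101 = (42*((¼)*(-⅙)*(8 + 6)))*101 = (42*((¼)*(-⅙)*14))*101 = (42*(-7/12))*101 = -49/2*101 = -4949/2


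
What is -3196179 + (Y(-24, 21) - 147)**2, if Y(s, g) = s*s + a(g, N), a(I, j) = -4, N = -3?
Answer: -3015554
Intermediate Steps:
Y(s, g) = -4 + s**2 (Y(s, g) = s*s - 4 = s**2 - 4 = -4 + s**2)
-3196179 + (Y(-24, 21) - 147)**2 = -3196179 + ((-4 + (-24)**2) - 147)**2 = -3196179 + ((-4 + 576) - 147)**2 = -3196179 + (572 - 147)**2 = -3196179 + 425**2 = -3196179 + 180625 = -3015554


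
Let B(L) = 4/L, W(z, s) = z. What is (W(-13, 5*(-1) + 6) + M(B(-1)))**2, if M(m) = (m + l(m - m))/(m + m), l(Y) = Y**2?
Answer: 625/4 ≈ 156.25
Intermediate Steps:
M(m) = 1/2 (M(m) = (m + (m - m)**2)/(m + m) = (m + 0**2)/((2*m)) = (m + 0)*(1/(2*m)) = m*(1/(2*m)) = 1/2)
(W(-13, 5*(-1) + 6) + M(B(-1)))**2 = (-13 + 1/2)**2 = (-25/2)**2 = 625/4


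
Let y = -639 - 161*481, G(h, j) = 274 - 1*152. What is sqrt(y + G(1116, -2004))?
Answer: 3*I*sqrt(8662) ≈ 279.21*I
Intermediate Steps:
G(h, j) = 122 (G(h, j) = 274 - 152 = 122)
y = -78080 (y = -639 - 77441 = -78080)
sqrt(y + G(1116, -2004)) = sqrt(-78080 + 122) = sqrt(-77958) = 3*I*sqrt(8662)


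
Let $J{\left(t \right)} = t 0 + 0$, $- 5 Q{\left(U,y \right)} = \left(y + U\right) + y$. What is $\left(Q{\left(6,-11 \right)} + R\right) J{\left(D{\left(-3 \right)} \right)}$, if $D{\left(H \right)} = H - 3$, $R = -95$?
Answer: $0$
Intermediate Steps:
$D{\left(H \right)} = -3 + H$
$Q{\left(U,y \right)} = - \frac{2 y}{5} - \frac{U}{5}$ ($Q{\left(U,y \right)} = - \frac{\left(y + U\right) + y}{5} = - \frac{\left(U + y\right) + y}{5} = - \frac{U + 2 y}{5} = - \frac{2 y}{5} - \frac{U}{5}$)
$J{\left(t \right)} = 0$ ($J{\left(t \right)} = 0 + 0 = 0$)
$\left(Q{\left(6,-11 \right)} + R\right) J{\left(D{\left(-3 \right)} \right)} = \left(\left(\left(- \frac{2}{5}\right) \left(-11\right) - \frac{6}{5}\right) - 95\right) 0 = \left(\left(\frac{22}{5} - \frac{6}{5}\right) - 95\right) 0 = \left(\frac{16}{5} - 95\right) 0 = \left(- \frac{459}{5}\right) 0 = 0$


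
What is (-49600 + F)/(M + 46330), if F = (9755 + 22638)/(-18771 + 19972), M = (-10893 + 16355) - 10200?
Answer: -59537207/49951992 ≈ -1.1919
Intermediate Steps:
M = -4738 (M = 5462 - 10200 = -4738)
F = 32393/1201 ≈ 26.972
(-49600 + F)/(M + 46330) = (-49600 + 32393/1201)/(-4738 + 46330) = -59537207/1201/41592 = -59537207/1201*1/41592 = -59537207/49951992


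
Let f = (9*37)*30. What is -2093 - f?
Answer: -12083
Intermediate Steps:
f = 9990 (f = 333*30 = 9990)
-2093 - f = -2093 - 1*9990 = -2093 - 9990 = -12083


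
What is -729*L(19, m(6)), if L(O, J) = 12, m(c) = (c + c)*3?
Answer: -8748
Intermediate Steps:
m(c) = 6*c (m(c) = (2*c)*3 = 6*c)
-729*L(19, m(6)) = -729*12 = -8748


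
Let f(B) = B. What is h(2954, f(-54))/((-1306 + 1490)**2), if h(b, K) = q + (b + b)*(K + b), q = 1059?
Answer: 17134259/33856 ≈ 506.09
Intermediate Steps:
h(b, K) = 1059 + 2*b*(K + b) (h(b, K) = 1059 + (b + b)*(K + b) = 1059 + (2*b)*(K + b) = 1059 + 2*b*(K + b))
h(2954, f(-54))/((-1306 + 1490)**2) = (1059 + 2*2954**2 + 2*(-54)*2954)/((-1306 + 1490)**2) = (1059 + 2*8726116 - 319032)/(184**2) = (1059 + 17452232 - 319032)/33856 = 17134259*(1/33856) = 17134259/33856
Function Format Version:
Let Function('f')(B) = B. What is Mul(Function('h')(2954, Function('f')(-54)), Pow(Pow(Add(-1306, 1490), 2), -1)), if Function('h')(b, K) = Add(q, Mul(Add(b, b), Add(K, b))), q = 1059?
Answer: Rational(17134259, 33856) ≈ 506.09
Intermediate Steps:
Function('h')(b, K) = Add(1059, Mul(2, b, Add(K, b))) (Function('h')(b, K) = Add(1059, Mul(Add(b, b), Add(K, b))) = Add(1059, Mul(Mul(2, b), Add(K, b))) = Add(1059, Mul(2, b, Add(K, b))))
Mul(Function('h')(2954, Function('f')(-54)), Pow(Pow(Add(-1306, 1490), 2), -1)) = Mul(Add(1059, Mul(2, Pow(2954, 2)), Mul(2, -54, 2954)), Pow(Pow(Add(-1306, 1490), 2), -1)) = Mul(Add(1059, Mul(2, 8726116), -319032), Pow(Pow(184, 2), -1)) = Mul(Add(1059, 17452232, -319032), Pow(33856, -1)) = Mul(17134259, Rational(1, 33856)) = Rational(17134259, 33856)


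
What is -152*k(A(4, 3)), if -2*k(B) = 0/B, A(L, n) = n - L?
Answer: 0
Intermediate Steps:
k(B) = 0 (k(B) = -0/B = -1/2*0 = 0)
-152*k(A(4, 3)) = -152*0 = 0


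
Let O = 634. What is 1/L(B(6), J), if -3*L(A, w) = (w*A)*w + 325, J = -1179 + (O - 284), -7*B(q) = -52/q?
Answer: -63/17875091 ≈ -3.5245e-6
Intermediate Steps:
B(q) = 52/(7*q) (B(q) = -(-52)/(7*q) = 52/(7*q))
J = -829 (J = -1179 + (634 - 284) = -1179 + 350 = -829)
L(A, w) = -325/3 - A*w²/3 (L(A, w) = -((w*A)*w + 325)/3 = -((A*w)*w + 325)/3 = -(A*w² + 325)/3 = -(325 + A*w²)/3 = -325/3 - A*w²/3)
1/L(B(6), J) = 1/(-325/3 - ⅓*(52/7)/6*(-829)²) = 1/(-325/3 - ⅓*(52/7)*(⅙)*687241) = 1/(-325/3 - ⅓*26/21*687241) = 1/(-325/3 - 17868266/63) = 1/(-17875091/63) = -63/17875091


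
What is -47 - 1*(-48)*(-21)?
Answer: -1055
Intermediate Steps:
-47 - 1*(-48)*(-21) = -47 + 48*(-21) = -47 - 1008 = -1055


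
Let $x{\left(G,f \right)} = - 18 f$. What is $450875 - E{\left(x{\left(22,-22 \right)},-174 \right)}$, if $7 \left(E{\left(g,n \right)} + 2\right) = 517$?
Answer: $\frac{3155622}{7} \approx 4.508 \cdot 10^{5}$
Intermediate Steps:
$E{\left(g,n \right)} = \frac{503}{7}$ ($E{\left(g,n \right)} = -2 + \frac{1}{7} \cdot 517 = -2 + \frac{517}{7} = \frac{503}{7}$)
$450875 - E{\left(x{\left(22,-22 \right)},-174 \right)} = 450875 - \frac{503}{7} = \frac{3155622}{7}$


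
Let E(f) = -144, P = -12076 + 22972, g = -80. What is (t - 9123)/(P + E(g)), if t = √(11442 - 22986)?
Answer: -3041/3584 + I*√2886/5376 ≈ -0.84849 + 0.0099928*I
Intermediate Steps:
P = 10896
t = 2*I*√2886 (t = √(-11544) = 2*I*√2886 ≈ 107.44*I)
(t - 9123)/(P + E(g)) = (2*I*√2886 - 9123)/(10896 - 144) = (-9123 + 2*I*√2886)/10752 = (-9123 + 2*I*√2886)*(1/10752) = -3041/3584 + I*√2886/5376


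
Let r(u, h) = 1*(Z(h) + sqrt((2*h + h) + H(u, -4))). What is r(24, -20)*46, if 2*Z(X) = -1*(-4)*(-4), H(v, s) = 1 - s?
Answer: -368 + 46*I*sqrt(55) ≈ -368.0 + 341.15*I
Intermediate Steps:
Z(X) = -8 (Z(X) = (-1*(-4)*(-4))/2 = (4*(-4))/2 = (1/2)*(-16) = -8)
r(u, h) = -8 + sqrt(5 + 3*h) (r(u, h) = 1*(-8 + sqrt((2*h + h) + (1 - 1*(-4)))) = 1*(-8 + sqrt(3*h + (1 + 4))) = 1*(-8 + sqrt(3*h + 5)) = 1*(-8 + sqrt(5 + 3*h)) = -8 + sqrt(5 + 3*h))
r(24, -20)*46 = (-8 + sqrt(5 + 3*(-20)))*46 = (-8 + sqrt(5 - 60))*46 = (-8 + sqrt(-55))*46 = (-8 + I*sqrt(55))*46 = -368 + 46*I*sqrt(55)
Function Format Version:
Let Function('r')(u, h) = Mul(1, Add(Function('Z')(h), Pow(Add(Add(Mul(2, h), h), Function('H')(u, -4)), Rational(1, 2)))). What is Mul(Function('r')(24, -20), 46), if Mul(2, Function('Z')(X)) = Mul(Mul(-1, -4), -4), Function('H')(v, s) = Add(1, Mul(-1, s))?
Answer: Add(-368, Mul(46, I, Pow(55, Rational(1, 2)))) ≈ Add(-368.00, Mul(341.15, I))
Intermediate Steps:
Function('Z')(X) = -8 (Function('Z')(X) = Mul(Rational(1, 2), Mul(Mul(-1, -4), -4)) = Mul(Rational(1, 2), Mul(4, -4)) = Mul(Rational(1, 2), -16) = -8)
Function('r')(u, h) = Add(-8, Pow(Add(5, Mul(3, h)), Rational(1, 2))) (Function('r')(u, h) = Mul(1, Add(-8, Pow(Add(Add(Mul(2, h), h), Add(1, Mul(-1, -4))), Rational(1, 2)))) = Mul(1, Add(-8, Pow(Add(Mul(3, h), Add(1, 4)), Rational(1, 2)))) = Mul(1, Add(-8, Pow(Add(Mul(3, h), 5), Rational(1, 2)))) = Mul(1, Add(-8, Pow(Add(5, Mul(3, h)), Rational(1, 2)))) = Add(-8, Pow(Add(5, Mul(3, h)), Rational(1, 2))))
Mul(Function('r')(24, -20), 46) = Mul(Add(-8, Pow(Add(5, Mul(3, -20)), Rational(1, 2))), 46) = Mul(Add(-8, Pow(Add(5, -60), Rational(1, 2))), 46) = Mul(Add(-8, Pow(-55, Rational(1, 2))), 46) = Mul(Add(-8, Mul(I, Pow(55, Rational(1, 2)))), 46) = Add(-368, Mul(46, I, Pow(55, Rational(1, 2))))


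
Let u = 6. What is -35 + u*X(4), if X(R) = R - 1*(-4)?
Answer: 13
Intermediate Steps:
X(R) = 4 + R (X(R) = R + 4 = 4 + R)
-35 + u*X(4) = -35 + 6*(4 + 4) = -35 + 6*8 = -35 + 48 = 13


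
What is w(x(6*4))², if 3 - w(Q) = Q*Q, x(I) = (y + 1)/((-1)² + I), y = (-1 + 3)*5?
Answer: 3076516/390625 ≈ 7.8759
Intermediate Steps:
y = 10 (y = 2*5 = 10)
x(I) = 11/(1 + I) (x(I) = (10 + 1)/((-1)² + I) = 11/(1 + I))
w(Q) = 3 - Q² (w(Q) = 3 - Q*Q = 3 - Q²)
w(x(6*4))² = (3 - (11/(1 + 6*4))²)² = (3 - (11/(1 + 24))²)² = (3 - (11/25)²)² = (3 - 1*121/625)² = (3 - 121/625)² = (1754/625)² = 3076516/390625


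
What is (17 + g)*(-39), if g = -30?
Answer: 507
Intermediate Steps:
(17 + g)*(-39) = (17 - 30)*(-39) = -13*(-39) = 507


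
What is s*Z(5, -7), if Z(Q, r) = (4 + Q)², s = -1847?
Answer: -149607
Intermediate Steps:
s*Z(5, -7) = -1847*(4 + 5)² = -1847*9² = -1847*81 = -149607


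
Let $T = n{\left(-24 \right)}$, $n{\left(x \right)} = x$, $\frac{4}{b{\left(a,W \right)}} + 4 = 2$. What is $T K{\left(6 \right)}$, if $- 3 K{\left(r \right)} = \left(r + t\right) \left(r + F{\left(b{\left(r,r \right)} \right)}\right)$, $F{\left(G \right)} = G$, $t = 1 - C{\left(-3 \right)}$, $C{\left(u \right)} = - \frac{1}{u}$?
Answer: $\frac{640}{3} \approx 213.33$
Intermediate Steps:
$b{\left(a,W \right)} = -2$ ($b{\left(a,W \right)} = \frac{4}{-4 + 2} = \frac{4}{-2} = 4 \left(- \frac{1}{2}\right) = -2$)
$t = \frac{2}{3}$ ($t = 1 - - \frac{1}{-3} = 1 - \left(-1\right) \left(- \frac{1}{3}\right) = 1 - \frac{1}{3} = \frac{2}{3} \approx 0.66667$)
$T = -24$
$K{\left(r \right)} = - \frac{\left(-2 + r\right) \left(\frac{2}{3} + r\right)}{3}$ ($K{\left(r \right)} = - \frac{\left(r + \frac{2}{3}\right) \left(r - 2\right)}{3} = - \frac{\left(\frac{2}{3} + r\right) \left(-2 + r\right)}{3} = - \frac{\left(-2 + r\right) \left(\frac{2}{3} + r\right)}{3}$)
$T K{\left(6 \right)} = - 24 \left(\frac{4}{9} - \frac{6^{2}}{3} + \frac{4}{9} \cdot 6\right) = - 24 \left(\frac{4}{9} - 12 + \frac{8}{3}\right) = \left(-24\right) \left(- \frac{80}{9}\right) = \frac{640}{3}$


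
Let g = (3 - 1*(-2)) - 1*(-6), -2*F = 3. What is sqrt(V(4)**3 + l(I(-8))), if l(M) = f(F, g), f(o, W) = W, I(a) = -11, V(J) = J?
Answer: 5*sqrt(3) ≈ 8.6602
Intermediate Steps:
F = -3/2 (F = -1/2*3 = -3/2 ≈ -1.5000)
g = 11 (g = (3 + 2) + 6 = 5 + 6 = 11)
l(M) = 11
sqrt(V(4)**3 + l(I(-8))) = sqrt(4**3 + 11) = sqrt(64 + 11) = sqrt(75) = 5*sqrt(3)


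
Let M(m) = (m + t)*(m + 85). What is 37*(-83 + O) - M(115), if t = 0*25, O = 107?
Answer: -22112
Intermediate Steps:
t = 0
M(m) = m*(85 + m) (M(m) = (m + 0)*(m + 85) = m*(85 + m))
37*(-83 + O) - M(115) = 37*(-83 + 107) - 115*(85 + 115) = 37*24 - 115*200 = 888 - 1*23000 = 888 - 23000 = -22112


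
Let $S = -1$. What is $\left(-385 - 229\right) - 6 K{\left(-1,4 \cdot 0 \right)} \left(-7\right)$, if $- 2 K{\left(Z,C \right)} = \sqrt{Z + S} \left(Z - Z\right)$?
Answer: $0$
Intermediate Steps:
$K{\left(Z,C \right)} = 0$ ($K{\left(Z,C \right)} = - \frac{\sqrt{Z - 1} \left(Z - Z\right)}{2} = - \frac{\sqrt{-1 + Z} 0}{2} = \left(- \frac{1}{2}\right) 0 = 0$)
$\left(-385 - 229\right) - 6 K{\left(-1,4 \cdot 0 \right)} \left(-7\right) = \left(-385 - 229\right) \left(-6\right) 0 \left(-7\right) = - 614 \cdot 0 \left(-7\right) = \left(-614\right) 0 = 0$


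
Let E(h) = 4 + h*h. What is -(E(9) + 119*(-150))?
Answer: 17765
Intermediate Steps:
E(h) = 4 + h²
-(E(9) + 119*(-150)) = -((4 + 9²) + 119*(-150)) = -((4 + 81) - 17850) = -(85 - 17850) = -1*(-17765) = 17765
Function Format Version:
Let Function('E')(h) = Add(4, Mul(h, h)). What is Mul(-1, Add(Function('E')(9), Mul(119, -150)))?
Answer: 17765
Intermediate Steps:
Function('E')(h) = Add(4, Pow(h, 2))
Mul(-1, Add(Function('E')(9), Mul(119, -150))) = Mul(-1, Add(Add(4, Pow(9, 2)), Mul(119, -150))) = Mul(-1, Add(Add(4, 81), -17850)) = Mul(-1, Add(85, -17850)) = Mul(-1, -17765) = 17765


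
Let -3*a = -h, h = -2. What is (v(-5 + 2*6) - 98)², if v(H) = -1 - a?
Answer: 87025/9 ≈ 9669.4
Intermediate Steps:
a = -⅔ (a = -(-1)*(-2)/3 = -⅓*2 = -⅔ ≈ -0.66667)
v(H) = -⅓ (v(H) = -1 - 1*(-⅔) = -1 + ⅔ = -⅓)
(v(-5 + 2*6) - 98)² = (-⅓ - 98)² = (-295/3)² = 87025/9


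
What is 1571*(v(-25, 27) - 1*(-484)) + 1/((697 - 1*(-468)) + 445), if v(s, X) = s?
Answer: 1160953291/1610 ≈ 7.2109e+5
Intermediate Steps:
1571*(v(-25, 27) - 1*(-484)) + 1/((697 - 1*(-468)) + 445) = 1571*(-25 - 1*(-484)) + 1/((697 - 1*(-468)) + 445) = 1571*(-25 + 484) + 1/((697 + 468) + 445) = 1571*459 + 1/(1165 + 445) = 721089 + 1/1610 = 1160953291/1610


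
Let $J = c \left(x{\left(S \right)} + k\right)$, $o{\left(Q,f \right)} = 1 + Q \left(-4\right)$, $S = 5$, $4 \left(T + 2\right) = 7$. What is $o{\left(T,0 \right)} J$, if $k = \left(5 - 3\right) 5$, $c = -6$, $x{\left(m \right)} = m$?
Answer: $-180$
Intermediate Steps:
$T = - \frac{1}{4}$ ($T = -2 + \frac{1}{4} \cdot 7 = -2 + \frac{7}{4} = - \frac{1}{4} \approx -0.25$)
$o{\left(Q,f \right)} = 1 - 4 Q$
$k = 10$ ($k = 2 \cdot 5 = 10$)
$J = -90$ ($J = - 6 \left(5 + 10\right) = \left(-6\right) 15 = -90$)
$o{\left(T,0 \right)} J = \left(1 - -1\right) \left(-90\right) = \left(1 + 1\right) \left(-90\right) = 2 \left(-90\right) = -180$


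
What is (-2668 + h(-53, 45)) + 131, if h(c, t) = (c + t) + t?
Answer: -2500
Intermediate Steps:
h(c, t) = c + 2*t
(-2668 + h(-53, 45)) + 131 = (-2668 + (-53 + 2*45)) + 131 = (-2668 + (-53 + 90)) + 131 = (-2668 + 37) + 131 = -2631 + 131 = -2500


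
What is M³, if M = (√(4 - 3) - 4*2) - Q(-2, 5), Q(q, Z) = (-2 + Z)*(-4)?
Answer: 125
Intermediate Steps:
Q(q, Z) = 8 - 4*Z
M = 5 (M = (√(4 - 3) - 4*2) - (8 - 4*5) = (√1 - 1*8) - (8 - 20) = (1 - 8) - 1*(-12) = -7 + 12 = 5)
M³ = 5³ = 125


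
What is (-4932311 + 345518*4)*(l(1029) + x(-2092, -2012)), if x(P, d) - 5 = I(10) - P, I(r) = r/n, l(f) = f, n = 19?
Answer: -210898397556/19 ≈ -1.1100e+10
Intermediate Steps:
I(r) = r/19
x(P, d) = 105/19 - P (x(P, d) = 5 + ((1/19)*10 - P) = 5 + (10/19 - P) = 105/19 - P)
(-4932311 + 345518*4)*(l(1029) + x(-2092, -2012)) = (-4932311 + 345518*4)*(1029 + (105/19 - 1*(-2092))) = (-4932311 + 1382072)*(1029 + (105/19 + 2092)) = -3550239*(1029 + 39853/19) = -3550239*59404/19 = -210898397556/19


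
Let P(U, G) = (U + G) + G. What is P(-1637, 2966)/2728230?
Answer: 859/545646 ≈ 0.0015743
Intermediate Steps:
P(U, G) = U + 2*G (P(U, G) = (G + U) + G = U + 2*G)
P(-1637, 2966)/2728230 = (-1637 + 2*2966)/2728230 = (-1637 + 5932)*(1/2728230) = 4295*(1/2728230) = 859/545646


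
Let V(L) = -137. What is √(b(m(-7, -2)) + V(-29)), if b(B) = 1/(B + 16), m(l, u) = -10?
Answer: I*√4926/6 ≈ 11.698*I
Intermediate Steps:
b(B) = 1/(16 + B)
√(b(m(-7, -2)) + V(-29)) = √(1/(16 - 10) - 137) = √(1/6 - 137) = √(⅙ - 137) = √(-821/6) = I*√4926/6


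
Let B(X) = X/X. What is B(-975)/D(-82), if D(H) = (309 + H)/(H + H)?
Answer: -164/227 ≈ -0.72247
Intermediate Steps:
D(H) = (309 + H)/(2*H) (D(H) = (309 + H)/((2*H)) = (309 + H)*(1/(2*H)) = (309 + H)/(2*H))
B(X) = 1
B(-975)/D(-82) = 1/((½)*(309 - 82)/(-82)) = 1/((½)*(-1/82)*227) = 1/(-227/164) = 1*(-164/227) = -164/227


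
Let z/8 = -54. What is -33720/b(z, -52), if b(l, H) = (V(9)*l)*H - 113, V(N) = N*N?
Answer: -33720/1819471 ≈ -0.018533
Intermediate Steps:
z = -432 (z = 8*(-54) = -432)
V(N) = N**2
b(l, H) = -113 + 81*H*l (b(l, H) = (9**2*l)*H - 113 = (81*l)*H - 113 = 81*H*l - 113 = -113 + 81*H*l)
-33720/b(z, -52) = -33720/(-113 + 81*(-52)*(-432)) = -33720/(-113 + 1819584) = -33720/1819471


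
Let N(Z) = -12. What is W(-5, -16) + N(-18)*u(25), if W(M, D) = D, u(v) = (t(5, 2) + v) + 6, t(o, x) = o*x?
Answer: -508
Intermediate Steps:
u(v) = 16 + v (u(v) = (5*2 + v) + 6 = (10 + v) + 6 = 16 + v)
W(-5, -16) + N(-18)*u(25) = -16 - 12*(16 + 25) = -16 - 12*41 = -16 - 492 = -508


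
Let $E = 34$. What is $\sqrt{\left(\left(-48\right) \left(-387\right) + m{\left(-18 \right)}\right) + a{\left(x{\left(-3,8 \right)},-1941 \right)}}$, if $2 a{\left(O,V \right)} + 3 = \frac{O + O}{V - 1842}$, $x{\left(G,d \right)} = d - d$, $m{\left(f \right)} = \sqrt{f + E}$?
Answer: $\frac{\sqrt{74314}}{2} \approx 136.3$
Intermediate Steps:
$m{\left(f \right)} = \sqrt{34 + f}$ ($m{\left(f \right)} = \sqrt{f + 34} = \sqrt{34 + f}$)
$x{\left(G,d \right)} = 0$
$a{\left(O,V \right)} = - \frac{3}{2} + \frac{O}{-1842 + V}$ ($a{\left(O,V \right)} = - \frac{3}{2} + \frac{\left(O + O\right) \frac{1}{V - 1842}}{2} = - \frac{3}{2} + \frac{2 O \frac{1}{-1842 + V}}{2} = - \frac{3}{2} + \frac{O}{-1842 + V}$)
$\sqrt{\left(\left(-48\right) \left(-387\right) + m{\left(-18 \right)}\right) + a{\left(x{\left(-3,8 \right)},-1941 \right)}} = \sqrt{\left(\left(-48\right) \left(-387\right) + \sqrt{34 - 18}\right) + \frac{2763 + 0 - - \frac{5823}{2}}{-1842 - 1941}} = \sqrt{\left(18576 + \sqrt{16}\right) + \frac{2763 + 0 + \frac{5823}{2}}{-3783}} = \sqrt{\left(18576 + 4\right) - \frac{3}{2}} = \sqrt{18580 - \frac{3}{2}} = \sqrt{\frac{37157}{2}} = \frac{\sqrt{74314}}{2}$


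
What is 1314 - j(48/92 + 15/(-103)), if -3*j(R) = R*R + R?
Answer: 7375347774/5612161 ≈ 1314.2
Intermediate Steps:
j(R) = -R/3 - R²/3 (j(R) = -(R*R + R)/3 = -(R² + R)/3 = -(R + R²)/3 = -R/3 - R²/3)
1314 - j(48/92 + 15/(-103)) = 1314 - (-1)*(48/92 + 15/(-103))*(1 + (48/92 + 15/(-103)))/3 = 1314 - (-1)*(48*(1/92) + 15*(-1/103))*(1 + (48*(1/92) + 15*(-1/103)))/3 = 1314 - (-1)*(12/23 - 15/103)*(1 + (12/23 - 15/103))/3 = 1314 - (-1)*891*(1 + 891/2369)/(3*2369) = 1314 - (-1)*891*3260/(3*2369*2369) = 1314 - 1*(-968220/5612161) = 1314 + 968220/5612161 = 7375347774/5612161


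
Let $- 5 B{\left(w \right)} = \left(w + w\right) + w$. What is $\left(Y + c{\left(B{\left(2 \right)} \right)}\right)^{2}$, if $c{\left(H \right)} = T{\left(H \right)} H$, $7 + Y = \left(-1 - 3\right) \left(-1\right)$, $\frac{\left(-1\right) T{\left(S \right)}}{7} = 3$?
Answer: $\frac{12321}{25} \approx 492.84$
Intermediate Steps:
$T{\left(S \right)} = -21$ ($T{\left(S \right)} = \left(-7\right) 3 = -21$)
$B{\left(w \right)} = - \frac{3 w}{5}$ ($B{\left(w \right)} = - \frac{\left(w + w\right) + w}{5} = - \frac{2 w + w}{5} = - \frac{3 w}{5}$)
$Y = -3$ ($Y = -7 + \left(-1 - 3\right) \left(-1\right) = -7 - -4 = -7 + 4 = -3$)
$c{\left(H \right)} = - 21 H$
$\left(Y + c{\left(B{\left(2 \right)} \right)}\right)^{2} = \left(-3 - 21 \left(\left(- \frac{3}{5}\right) 2\right)\right)^{2} = \left(-3 - - \frac{126}{5}\right)^{2} = \left(-3 + \frac{126}{5}\right)^{2} = \left(\frac{111}{5}\right)^{2} = \frac{12321}{25}$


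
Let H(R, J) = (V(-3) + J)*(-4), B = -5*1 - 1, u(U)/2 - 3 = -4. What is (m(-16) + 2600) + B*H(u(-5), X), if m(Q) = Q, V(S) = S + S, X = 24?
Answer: 3016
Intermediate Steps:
u(U) = -2 (u(U) = 6 + 2*(-4) = 6 - 8 = -2)
B = -6 (B = -5 - 1 = -6)
V(S) = 2*S
H(R, J) = 24 - 4*J (H(R, J) = (2*(-3) + J)*(-4) = (-6 + J)*(-4) = 24 - 4*J)
(m(-16) + 2600) + B*H(u(-5), X) = (-16 + 2600) - 6*(24 - 4*24) = 2584 - 6*(24 - 96) = 2584 - 6*(-72) = 2584 + 432 = 3016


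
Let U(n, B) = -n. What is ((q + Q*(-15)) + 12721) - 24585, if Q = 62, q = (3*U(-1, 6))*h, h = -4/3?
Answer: -12798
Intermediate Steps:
h = -4/3 (h = -4*⅓ = -4/3 ≈ -1.3333)
q = -4 (q = (3*(-1*(-1)))*(-4/3) = (3*1)*(-4/3) = 3*(-4/3) = -4)
((q + Q*(-15)) + 12721) - 24585 = ((-4 + 62*(-15)) + 12721) - 24585 = ((-4 - 930) + 12721) - 24585 = (-934 + 12721) - 24585 = 11787 - 24585 = -12798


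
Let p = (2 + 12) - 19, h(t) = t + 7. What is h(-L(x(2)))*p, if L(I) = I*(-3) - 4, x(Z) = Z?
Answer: -85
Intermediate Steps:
L(I) = -4 - 3*I (L(I) = -3*I - 4 = -4 - 3*I)
h(t) = 7 + t
p = -5 (p = 14 - 19 = -5)
h(-L(x(2)))*p = (7 - (-4 - 3*2))*(-5) = (7 - (-4 - 6))*(-5) = (7 - 1*(-10))*(-5) = (7 + 10)*(-5) = 17*(-5) = -85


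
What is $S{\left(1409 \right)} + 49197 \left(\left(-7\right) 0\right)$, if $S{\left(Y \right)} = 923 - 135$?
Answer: $788$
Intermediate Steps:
$S{\left(Y \right)} = 788$
$S{\left(1409 \right)} + 49197 \left(\left(-7\right) 0\right) = 788 + 49197 \left(\left(-7\right) 0\right) = 788 + 49197 \cdot 0 = 788 + 0 = 788$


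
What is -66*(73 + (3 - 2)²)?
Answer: -4884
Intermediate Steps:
-66*(73 + (3 - 2)²) = -66*(73 + 1²) = -66*(73 + 1) = -66*74 = -4884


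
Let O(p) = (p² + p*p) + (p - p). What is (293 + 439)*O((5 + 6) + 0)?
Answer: 177144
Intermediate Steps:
O(p) = 2*p² (O(p) = (p² + p²) + 0 = 2*p² + 0 = 2*p²)
(293 + 439)*O((5 + 6) + 0) = (293 + 439)*(2*((5 + 6) + 0)²) = 732*(2*(11 + 0)²) = 732*(2*11²) = 732*(2*121) = 732*242 = 177144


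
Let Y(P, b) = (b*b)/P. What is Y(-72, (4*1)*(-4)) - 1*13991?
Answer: -125951/9 ≈ -13995.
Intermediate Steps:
Y(P, b) = b²/P
Y(-72, (4*1)*(-4)) - 1*13991 = ((4*1)*(-4))²/(-72) - 1*13991 = -(4*(-4))²/72 - 13991 = -1/72*(-16)² - 13991 = -1/72*256 - 13991 = -32/9 - 13991 = -125951/9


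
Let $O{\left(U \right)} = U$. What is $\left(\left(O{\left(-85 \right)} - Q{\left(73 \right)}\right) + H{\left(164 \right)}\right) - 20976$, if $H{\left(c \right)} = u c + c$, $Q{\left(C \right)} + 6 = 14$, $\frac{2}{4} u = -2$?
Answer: $-21561$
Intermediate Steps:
$u = -4$ ($u = 2 \left(-2\right) = -4$)
$Q{\left(C \right)} = 8$ ($Q{\left(C \right)} = -6 + 14 = 8$)
$H{\left(c \right)} = - 3 c$ ($H{\left(c \right)} = - 4 c + c = - 3 c$)
$\left(\left(O{\left(-85 \right)} - Q{\left(73 \right)}\right) + H{\left(164 \right)}\right) - 20976 = \left(\left(-85 - 8\right) - 492\right) - 20976 = \left(-93 - 492\right) - 20976 = -585 - 20976 = -21561$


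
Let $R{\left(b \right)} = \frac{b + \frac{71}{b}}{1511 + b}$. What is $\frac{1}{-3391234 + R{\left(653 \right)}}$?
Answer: $- \frac{353273}{1198031302262} \approx -2.9488 \cdot 10^{-7}$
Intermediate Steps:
$R{\left(b \right)} = \frac{b + \frac{71}{b}}{1511 + b}$
$\frac{1}{-3391234 + R{\left(653 \right)}} = \frac{1}{-3391234 + \frac{71 + 653^{2}}{653 \left(1511 + 653\right)}} = \frac{1}{-3391234 + \frac{71 + 426409}{653 \cdot 2164}} = \frac{1}{-3391234 + \frac{1}{653} \cdot \frac{1}{2164} \cdot 426480} = \frac{1}{-3391234 + \frac{106620}{353273}} = \frac{1}{- \frac{1198031302262}{353273}} = - \frac{353273}{1198031302262}$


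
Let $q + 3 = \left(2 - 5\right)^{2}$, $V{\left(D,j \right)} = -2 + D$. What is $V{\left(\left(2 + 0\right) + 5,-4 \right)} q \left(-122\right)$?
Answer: $-3660$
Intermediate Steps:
$q = 6$ ($q = -3 + \left(2 - 5\right)^{2} = -3 + \left(-3\right)^{2} = -3 + 9 = 6$)
$V{\left(\left(2 + 0\right) + 5,-4 \right)} q \left(-122\right) = \left(-2 + \left(\left(2 + 0\right) + 5\right)\right) 6 \left(-122\right) = \left(-2 + \left(2 + 5\right)\right) 6 \left(-122\right) = \left(-2 + 7\right) 6 \left(-122\right) = 5 \cdot 6 \left(-122\right) = 30 \left(-122\right) = -3660$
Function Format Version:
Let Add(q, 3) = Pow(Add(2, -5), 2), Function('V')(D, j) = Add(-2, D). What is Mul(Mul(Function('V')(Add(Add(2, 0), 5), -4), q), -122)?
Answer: -3660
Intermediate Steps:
q = 6 (q = Add(-3, Pow(Add(2, -5), 2)) = Add(-3, Pow(-3, 2)) = Add(-3, 9) = 6)
Mul(Mul(Function('V')(Add(Add(2, 0), 5), -4), q), -122) = Mul(Mul(Add(-2, Add(Add(2, 0), 5)), 6), -122) = Mul(Mul(Add(-2, Add(2, 5)), 6), -122) = Mul(Mul(Add(-2, 7), 6), -122) = Mul(Mul(5, 6), -122) = Mul(30, -122) = -3660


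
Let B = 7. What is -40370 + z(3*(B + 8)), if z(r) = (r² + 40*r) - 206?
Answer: -36751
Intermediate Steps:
z(r) = -206 + r² + 40*r
-40370 + z(3*(B + 8)) = -40370 + (-206 + (3*(7 + 8))² + 40*(3*(7 + 8))) = -40370 + (-206 + (3*15)² + 40*(3*15)) = -40370 + (-206 + 45² + 40*45) = -40370 + (-206 + 2025 + 1800) = -40370 + 3619 = -36751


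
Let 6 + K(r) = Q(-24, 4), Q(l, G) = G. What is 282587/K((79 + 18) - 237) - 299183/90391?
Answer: -25543919883/180782 ≈ -1.4130e+5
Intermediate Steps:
K(r) = -2 (K(r) = -6 + 4 = -2)
282587/K((79 + 18) - 237) - 299183/90391 = 282587/(-2) - 299183/90391 = 282587*(-1/2) - 299183*1/90391 = -282587/2 - 299183/90391 = -25543919883/180782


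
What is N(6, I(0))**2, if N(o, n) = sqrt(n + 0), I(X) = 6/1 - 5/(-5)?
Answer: 7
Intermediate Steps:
I(X) = 7 (I(X) = 6*1 - 5*(-1/5) = 6 + 1 = 7)
N(o, n) = sqrt(n)
N(6, I(0))**2 = (sqrt(7))**2 = 7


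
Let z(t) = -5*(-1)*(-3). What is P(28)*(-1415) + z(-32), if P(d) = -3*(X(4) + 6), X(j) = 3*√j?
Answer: 50925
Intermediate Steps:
z(t) = -15 (z(t) = 5*(-3) = -15)
P(d) = -36 (P(d) = -3*(3*√4 + 6) = -3*(3*2 + 6) = -3*(6 + 6) = -3*12 = -36)
P(28)*(-1415) + z(-32) = -36*(-1415) - 15 = 50940 - 15 = 50925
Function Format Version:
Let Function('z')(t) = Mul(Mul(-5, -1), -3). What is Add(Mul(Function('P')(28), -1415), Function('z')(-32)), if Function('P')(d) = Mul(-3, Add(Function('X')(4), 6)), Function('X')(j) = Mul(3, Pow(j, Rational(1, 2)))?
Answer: 50925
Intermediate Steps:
Function('z')(t) = -15 (Function('z')(t) = Mul(5, -3) = -15)
Function('P')(d) = -36 (Function('P')(d) = Mul(-3, Add(Mul(3, Pow(4, Rational(1, 2))), 6)) = Mul(-3, Add(Mul(3, 2), 6)) = Mul(-3, Add(6, 6)) = Mul(-3, 12) = -36)
Add(Mul(Function('P')(28), -1415), Function('z')(-32)) = Add(Mul(-36, -1415), -15) = Add(50940, -15) = 50925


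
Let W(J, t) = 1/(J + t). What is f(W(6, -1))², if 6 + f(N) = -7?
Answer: 169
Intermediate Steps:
f(N) = -13 (f(N) = -6 - 7 = -13)
f(W(6, -1))² = (-13)² = 169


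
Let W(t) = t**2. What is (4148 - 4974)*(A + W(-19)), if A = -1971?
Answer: 1329860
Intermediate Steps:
(4148 - 4974)*(A + W(-19)) = (4148 - 4974)*(-1971 + (-19)**2) = -826*(-1971 + 361) = -826*(-1610) = 1329860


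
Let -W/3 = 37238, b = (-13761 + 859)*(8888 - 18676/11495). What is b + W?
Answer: -1319209053798/11495 ≈ -1.1476e+8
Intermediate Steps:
b = -1317924901368/11495 (b = -12902*(8888 - 18676*1/11495) = -12902*(8888 - 18676/11495) = -12902*102148884/11495 = -1317924901368/11495 ≈ -1.1465e+8)
W = -111714 (W = -3*37238 = -111714)
b + W = -1317924901368/11495 - 111714 = -1319209053798/11495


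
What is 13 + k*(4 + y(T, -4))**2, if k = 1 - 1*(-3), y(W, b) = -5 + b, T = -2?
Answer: 113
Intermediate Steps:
k = 4 (k = 1 + 3 = 4)
13 + k*(4 + y(T, -4))**2 = 13 + 4*(4 + (-5 - 4))**2 = 13 + 4*(4 - 9)**2 = 13 + 4*(-5)**2 = 13 + 4*25 = 13 + 100 = 113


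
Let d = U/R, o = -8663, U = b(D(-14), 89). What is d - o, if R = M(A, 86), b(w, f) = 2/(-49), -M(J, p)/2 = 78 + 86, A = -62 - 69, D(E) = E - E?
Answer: 69615869/8036 ≈ 8663.0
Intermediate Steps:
D(E) = 0
A = -131
M(J, p) = -328 (M(J, p) = -2*(78 + 86) = -2*164 = -328)
b(w, f) = -2/49 (b(w, f) = 2*(-1/49) = -2/49)
R = -328
U = -2/49 ≈ -0.040816
d = 1/8036 (d = -2/49/(-328) = -2/49*(-1/328) = 1/8036 ≈ 0.00012444)
d - o = 1/8036 - 1*(-8663) = 1/8036 + 8663 = 69615869/8036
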